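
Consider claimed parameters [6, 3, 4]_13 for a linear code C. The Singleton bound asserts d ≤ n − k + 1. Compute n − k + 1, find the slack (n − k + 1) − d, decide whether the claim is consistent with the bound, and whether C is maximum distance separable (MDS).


Singleton RHS = n − k + 1 = 4, slack = 0, bound satisfied, MDS.

Singleton bound: d ≤ n − k + 1.
Here n = 6, k = 3, so n − k + 1 = 4.
Given d = 4, check d ≤ 4: YES.
Slack = (n − k + 1) − d = 0.
The code is MDS (slack = 0).
Description: the claimed parameters are [6, 3, 4]_13; such a code would be MDS (meets Singleton bound).


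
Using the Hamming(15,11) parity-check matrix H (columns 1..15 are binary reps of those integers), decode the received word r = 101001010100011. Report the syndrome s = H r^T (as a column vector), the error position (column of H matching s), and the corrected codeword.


s = (0, 1, 1, 1)^T, error position = 7, corrected codeword c = 101001110100011

Compute s = H r^T mod 2 one row at a time:
  s_1 = 1 + 0 + 1 + 0 + 0 + 0 + 1 + 1 = 4 ≡ 0 (mod 2).
  s_2 = 0 + 0 + 1 + 0 + 0 + 0 + 1 + 1 = 3 ≡ 1 (mod 2).
  s_3 = 0 + 1 + 1 + 0 + 1 + 0 + 1 + 1 = 5 ≡ 1 (mod 2).
  s_4 = 1 + 1 + 0 + 0 + 0 + 0 + 0 + 1 = 3 ≡ 1 (mod 2).
s = (0, 1, 1, 1)^T — this equals column 7 of H (binary 0111), so error is at position 7.
Correct: flip bit 7 of r = 101001010100011 to get c = 101001110100011.


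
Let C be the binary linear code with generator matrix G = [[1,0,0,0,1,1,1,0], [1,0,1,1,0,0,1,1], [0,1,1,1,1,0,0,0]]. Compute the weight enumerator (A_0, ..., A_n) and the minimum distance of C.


Weight distribution: A_0 = 1, A_3 = 1, A_4 = 2, A_5 = 3, A_6 = 1. Minimum distance d = 3.

Enumerate all 2^3 = 8 messages m ∈ F_2^3.
For each, compute codeword c = mG in F_2^8, then tally its weight.
  m = 000 → c = 00000000, weight = 0.
  m = 100 → c = 10001110, weight = 4.
  m = 010 → c = 10110011, weight = 5.
  m = 110 → c = 00111101, weight = 5.
  m = 001 → c = 01111000, weight = 4.
  m = 101 → c = 11110110, weight = 6.
  m = 011 → c = 11001011, weight = 5.
  m = 111 → c = 01000101, weight = 3.
Tally weights:
  weight 0: 1 codewords.
  weight 3: 1 codewords.
  weight 4: 2 codewords.
  weight 5: 3 codewords.
  weight 6: 1 codewords.
Minimum distance d = smallest w > 0 with A_w > 0 = 3.
Sanity: Σ A_w = 8 = 2^3 = 8 ✓.


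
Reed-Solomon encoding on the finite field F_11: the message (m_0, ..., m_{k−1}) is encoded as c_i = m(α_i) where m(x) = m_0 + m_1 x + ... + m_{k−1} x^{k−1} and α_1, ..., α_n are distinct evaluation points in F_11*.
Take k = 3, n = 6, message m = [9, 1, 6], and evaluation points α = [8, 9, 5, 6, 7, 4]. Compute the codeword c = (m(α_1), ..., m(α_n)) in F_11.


c = [5, 9, 10, 0, 2, 10]

Message polynomial: m(x) = 9 + 1·x + 6·x^2 (mod 11).
For each evaluation point α_i, compute m(α_i) mod 11:
  α_1 = 8: Horner steps 6 → 5 → 5, so m(8) = 5.
  α_2 = 9: Horner steps 6 → 0 → 9, so m(9) = 9.
  α_3 = 5: Horner steps 6 → 9 → 10, so m(5) = 10.
  α_4 = 6: Horner steps 6 → 4 → 0, so m(6) = 0.
  α_5 = 7: Horner steps 6 → 10 → 2, so m(7) = 2.
  α_6 = 4: Horner steps 6 → 3 → 10, so m(4) = 10.
Codeword c = [5, 9, 10, 0, 2, 10] ∈ F_11^6.


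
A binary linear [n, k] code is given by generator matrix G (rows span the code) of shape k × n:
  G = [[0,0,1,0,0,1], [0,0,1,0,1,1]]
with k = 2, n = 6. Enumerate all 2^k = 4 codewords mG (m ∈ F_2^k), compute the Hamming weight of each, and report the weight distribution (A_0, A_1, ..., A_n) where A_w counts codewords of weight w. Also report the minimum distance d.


Weight distribution: A_0 = 1, A_1 = 1, A_2 = 1, A_3 = 1. Minimum distance d = 1.

Enumerate all 2^2 = 4 messages m ∈ F_2^2.
For each, compute codeword c = mG in F_2^6, then tally its weight.
  m = 00 → c = 000000, weight = 0.
  m = 10 → c = 001001, weight = 2.
  m = 01 → c = 001011, weight = 3.
  m = 11 → c = 000010, weight = 1.
Tally weights:
  weight 0: 1 codewords.
  weight 1: 1 codewords.
  weight 2: 1 codewords.
  weight 3: 1 codewords.
Minimum distance d = smallest w > 0 with A_w > 0 = 1.
Sanity: Σ A_w = 4 = 2^2 = 4 ✓.


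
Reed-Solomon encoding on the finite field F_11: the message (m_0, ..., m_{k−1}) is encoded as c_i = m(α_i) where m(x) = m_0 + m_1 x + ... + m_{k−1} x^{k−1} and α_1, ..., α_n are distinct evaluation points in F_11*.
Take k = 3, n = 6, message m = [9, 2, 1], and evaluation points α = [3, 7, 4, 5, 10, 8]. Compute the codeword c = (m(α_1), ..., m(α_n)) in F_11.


c = [2, 6, 0, 0, 8, 1]

Message polynomial: m(x) = 9 + 2·x + 1·x^2 (mod 11).
For each evaluation point α_i, compute m(α_i) mod 11:
  α_1 = 3: Horner steps 1 → 5 → 2, so m(3) = 2.
  α_2 = 7: Horner steps 1 → 9 → 6, so m(7) = 6.
  α_3 = 4: Horner steps 1 → 6 → 0, so m(4) = 0.
  α_4 = 5: Horner steps 1 → 7 → 0, so m(5) = 0.
  α_5 = 10: Horner steps 1 → 1 → 8, so m(10) = 8.
  α_6 = 8: Horner steps 1 → 10 → 1, so m(8) = 1.
Codeword c = [2, 6, 0, 0, 8, 1] ∈ F_11^6.


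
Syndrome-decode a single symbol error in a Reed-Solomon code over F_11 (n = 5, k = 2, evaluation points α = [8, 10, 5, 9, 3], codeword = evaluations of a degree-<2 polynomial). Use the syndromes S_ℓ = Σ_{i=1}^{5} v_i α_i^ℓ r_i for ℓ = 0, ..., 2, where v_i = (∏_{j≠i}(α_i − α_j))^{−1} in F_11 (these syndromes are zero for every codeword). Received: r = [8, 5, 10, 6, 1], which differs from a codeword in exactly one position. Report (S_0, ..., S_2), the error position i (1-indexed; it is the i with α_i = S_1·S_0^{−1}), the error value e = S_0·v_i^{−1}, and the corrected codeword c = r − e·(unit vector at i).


S = (7, 1, 8), error at position 1, error magnitude e = 1, c = [7, 5, 10, 6, 1].

Step 1: column multipliers v_i = (∏_{j≠i}(α_i − α_j))^{−1} mod 11.
  i = 1 (α = 8): (8−10)(8−5)(8−9)(8−3) = (−2)·3·(−1)·5 = 30 ≡ 8, so v_1 = 8^{−1} = 7 (mod 11).
  i = 2 (α = 10): (10−8)(10−5)(10−9)(10−3) = 2·5·1·7 = 70 ≡ 4, so v_2 = 4^{−1} = 3 (mod 11).
  i = 3 (α = 5): (5−8)(5−10)(5−9)(5−3) = (−3)·(−5)·(−4)·2 = −120 ≡ 1, so v_3 = 1^{−1} = 1 (mod 11).
  i = 4 (α = 9): (9−8)(9−10)(9−5)(9−3) = 1·(−1)·4·6 = −24 ≡ 9, so v_4 = 9^{−1} = 5 (mod 11).
  i = 5 (α = 3): (3−8)(3−10)(3−5)(3−9) = (−5)·(−7)·(−2)·(−6) = 420 ≡ 2, so v_5 = 2^{−1} = 6 (mod 11).
  v = [7, 3, 1, 5, 6].
Step 2: syndromes of r = [8, 5, 10, 6, 1] (all sums mod 11).
  S_0 = Σ v_i r_i = 7·8 + 3·5 + 1·10 + 5·6 + 6·1 = 117 ≡ 7.
  S_1 = Σ v_i α_i r_i = 7·8·8 + 3·10·5 + 1·5·10 + 5·9·6 + 6·3·1 = 936 ≡ 1.
  α_i^2 mod 11 = [9, 1, 3, 4, 9].
  S_2 = Σ v_i α_i^2 r_i = 7·9·8 + 3·1·5 + 1·3·10 + 5·4·6 + 6·9·1 = 723 ≡ 8.
  S = (7, 1, 8) ≠ 0, so r is not a codeword (an error is present).
Step 3: locate the error. For a single error e at position i, S_ℓ = v_i·e·α_i^ℓ, so α_err = S_1/S_0.
  S_0^{−1} = 7^{−1} = 8 (mod 11), so α_err = 1·8 = 8 ≡ 8 = α_1. Error position i = 1.
  Consistency check: S_2/S_1 = 8·1 = 8 ≡ 8 = α_err ✓ (single-error assumption holds).
Step 4: error magnitude e = S_0/v_1 = S_0·∏_{j≠1}(α_1 − α_j) = 7·8 = 56 ≡ 1 (mod 11).
Step 5: correct position 1: c_1 = r_1 − e = 8 − 1 ≡ 7 (mod 11). Hence c = [7, 5, 10, 6, 1].
  Check: interpolating c through the α_i gives m(x) = 4 + 10·x (degree < 2) with m(α_i) = c_i for every i, so c is indeed a codeword.


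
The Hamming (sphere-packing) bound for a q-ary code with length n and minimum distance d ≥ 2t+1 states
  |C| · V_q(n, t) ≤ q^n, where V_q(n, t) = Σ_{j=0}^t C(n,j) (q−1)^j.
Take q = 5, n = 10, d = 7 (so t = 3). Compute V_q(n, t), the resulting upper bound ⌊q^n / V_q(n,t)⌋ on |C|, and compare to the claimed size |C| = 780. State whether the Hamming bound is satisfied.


V_q(n, t) = 8441, q^n = 9765625, Hamming bound = 1156, |C| = 780 ≤ bound (satisfied).

Step 1: Compute V_q(n, t) = Σ_{j=0}^3 C(n, j) (q−1)^j.
  j = 0: C(10,0)·(4)^0 = 1·1 = 1.
  j = 1: C(10,1)·(4)^1 = 10·4 = 40.
  j = 2: C(10,2)·(4)^2 = 45·16 = 720.
  j = 3: C(10,3)·(4)^3 = 120·64 = 7680.
  V_q(n, t) = 1 + 40 + 720 + 7680 = 8441.
Step 2: q^n = 5^10 = 9765625.
Step 3: Hamming bound ⌊q^n / V_q(n,t)⌋ = ⌊9765625/8441⌋ = 1156.
Step 4: Compare |C| = 780 to 1156: satisfied.
The claimed |C| lies below the Hamming bound.


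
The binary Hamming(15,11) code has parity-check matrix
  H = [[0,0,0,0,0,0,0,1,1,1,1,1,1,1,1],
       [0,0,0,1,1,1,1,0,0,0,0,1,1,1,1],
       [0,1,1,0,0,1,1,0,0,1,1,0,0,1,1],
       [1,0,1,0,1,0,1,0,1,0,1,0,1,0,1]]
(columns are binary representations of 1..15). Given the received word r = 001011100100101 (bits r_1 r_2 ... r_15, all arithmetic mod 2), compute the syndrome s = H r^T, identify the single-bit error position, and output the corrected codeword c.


s = (1, 1, 1, 1)^T, error position = 15, corrected codeword c = 001011100100100

Compute s = H r^T mod 2 one row at a time:
  s_1 = 0 + 0 + 1 + 0 + 0 + 1 + 0 + 1 = 3 ≡ 1 (mod 2).
  s_2 = 0 + 1 + 1 + 1 + 0 + 1 + 0 + 1 = 5 ≡ 1 (mod 2).
  s_3 = 0 + 1 + 1 + 1 + 1 + 0 + 0 + 1 = 5 ≡ 1 (mod 2).
  s_4 = 0 + 1 + 1 + 1 + 0 + 0 + 1 + 1 = 5 ≡ 1 (mod 2).
s = (1, 1, 1, 1)^T — this equals column 15 of H (binary 1111), so error is at position 15.
Correct: flip bit 15 of r = 001011100100101 to get c = 001011100100100.


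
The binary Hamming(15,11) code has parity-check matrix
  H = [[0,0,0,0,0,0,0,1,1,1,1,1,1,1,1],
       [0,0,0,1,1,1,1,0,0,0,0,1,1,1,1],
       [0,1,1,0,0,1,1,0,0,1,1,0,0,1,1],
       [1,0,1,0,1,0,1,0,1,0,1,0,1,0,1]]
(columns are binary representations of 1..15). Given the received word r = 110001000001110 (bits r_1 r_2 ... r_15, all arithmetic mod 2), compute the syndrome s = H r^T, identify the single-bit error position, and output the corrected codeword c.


s = (1, 0, 1, 0)^T, error position = 10, corrected codeword c = 110001000101110

Compute s = H r^T mod 2 one row at a time:
  s_1 = 0 + 0 + 0 + 0 + 1 + 1 + 1 + 0 = 3 ≡ 1 (mod 2).
  s_2 = 0 + 0 + 1 + 0 + 1 + 1 + 1 + 0 = 4 ≡ 0 (mod 2).
  s_3 = 1 + 0 + 1 + 0 + 0 + 0 + 1 + 0 = 3 ≡ 1 (mod 2).
  s_4 = 1 + 0 + 0 + 0 + 0 + 0 + 1 + 0 = 2 ≡ 0 (mod 2).
s = (1, 0, 1, 0)^T — this equals column 10 of H (binary 1010), so error is at position 10.
Correct: flip bit 10 of r = 110001000001110 to get c = 110001000101110.


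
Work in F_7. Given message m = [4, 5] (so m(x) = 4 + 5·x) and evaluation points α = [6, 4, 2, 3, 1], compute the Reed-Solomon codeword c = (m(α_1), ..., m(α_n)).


c = [6, 3, 0, 5, 2]

Message polynomial: m(x) = 4 + 5·x (mod 7).
For each evaluation point α_i, compute m(α_i) mod 7:
  α_1 = 6: Horner steps 5 → 6, so m(6) = 6.
  α_2 = 4: Horner steps 5 → 3, so m(4) = 3.
  α_3 = 2: Horner steps 5 → 0, so m(2) = 0.
  α_4 = 3: Horner steps 5 → 5, so m(3) = 5.
  α_5 = 1: Horner steps 5 → 2, so m(1) = 2.
Codeword c = [6, 3, 0, 5, 2] ∈ F_7^5.


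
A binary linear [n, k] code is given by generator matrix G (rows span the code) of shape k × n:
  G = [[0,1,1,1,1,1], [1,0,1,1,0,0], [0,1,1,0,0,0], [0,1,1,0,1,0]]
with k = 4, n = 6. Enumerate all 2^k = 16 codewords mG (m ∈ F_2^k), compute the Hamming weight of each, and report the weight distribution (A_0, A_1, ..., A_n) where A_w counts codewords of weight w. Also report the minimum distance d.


Weight distribution: A_0 = 1, A_1 = 1, A_2 = 2, A_3 = 6, A_4 = 5, A_5 = 1. Minimum distance d = 1.

Enumerate all 2^4 = 16 messages m ∈ F_2^4.
For each, compute codeword c = mG in F_2^6, then tally its weight.
  m = 0000 → c = 000000, weight = 0.
  m = 1000 → c = 011111, weight = 5.
  m = 0100 → c = 101100, weight = 3.
  m = 1100 → c = 110011, weight = 4.
  m = 0010 → c = 011000, weight = 2.
  m = 1010 → c = 000111, weight = 3.
  m = 0110 → c = 110100, weight = 3.
  m = 1110 → c = 101011, weight = 4.
  m = 0001 → c = 011010, weight = 3.
  m = 1001 → c = 000101, weight = 2.
  m = 0101 → c = 110110, weight = 4.
  m = 1101 → c = 101001, weight = 3.
  m = 0011 → c = 000010, weight = 1.
  m = 1011 → c = 011101, weight = 4.
  m = 0111 → c = 101110, weight = 4.
  m = 1111 → c = 110001, weight = 3.
Tally weights:
  weight 0: 1 codewords.
  weight 1: 1 codewords.
  weight 2: 2 codewords.
  weight 3: 6 codewords.
  weight 4: 5 codewords.
  weight 5: 1 codewords.
Minimum distance d = smallest w > 0 with A_w > 0 = 1.
Sanity: Σ A_w = 16 = 2^4 = 16 ✓.


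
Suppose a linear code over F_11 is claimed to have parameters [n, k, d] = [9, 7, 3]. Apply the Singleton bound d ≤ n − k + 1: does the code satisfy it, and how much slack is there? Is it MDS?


Singleton RHS = n − k + 1 = 3, slack = 0, bound satisfied, MDS.

Singleton bound: d ≤ n − k + 1.
Here n = 9, k = 7, so n − k + 1 = 3.
Given d = 3, check d ≤ 3: YES.
Slack = (n − k + 1) − d = 0.
The code is MDS (slack = 0).
Description: the claimed parameters are [9, 7, 3]_11; such a code would be MDS (meets Singleton bound).


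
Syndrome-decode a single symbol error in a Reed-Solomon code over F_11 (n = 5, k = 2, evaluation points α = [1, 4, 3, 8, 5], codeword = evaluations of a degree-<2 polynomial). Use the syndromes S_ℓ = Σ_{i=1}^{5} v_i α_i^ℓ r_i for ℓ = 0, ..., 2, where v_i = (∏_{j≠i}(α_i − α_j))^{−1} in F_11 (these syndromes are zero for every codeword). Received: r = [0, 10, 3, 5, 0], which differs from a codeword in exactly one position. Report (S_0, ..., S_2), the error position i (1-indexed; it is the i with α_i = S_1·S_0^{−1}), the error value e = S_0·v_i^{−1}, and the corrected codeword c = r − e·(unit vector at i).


S = (3, 4, 9), error at position 5, error magnitude e = 5, c = [0, 10, 3, 5, 6].

Step 1: column multipliers v_i = (∏_{j≠i}(α_i − α_j))^{−1} mod 11.
  i = 1 (α = 1): (1−4)(1−3)(1−8)(1−5) = (−3)·(−2)·(−7)·(−4) = 168 ≡ 3, so v_1 = 3^{−1} = 4 (mod 11).
  i = 2 (α = 4): (4−1)(4−3)(4−8)(4−5) = 3·1·(−4)·(−1) = 12 ≡ 1, so v_2 = 1^{−1} = 1 (mod 11).
  i = 3 (α = 3): (3−1)(3−4)(3−8)(3−5) = 2·(−1)·(−5)·(−2) = −20 ≡ 2, so v_3 = 2^{−1} = 6 (mod 11).
  i = 4 (α = 8): (8−1)(8−4)(8−3)(8−5) = 7·4·5·3 = 420 ≡ 2, so v_4 = 2^{−1} = 6 (mod 11).
  i = 5 (α = 5): (5−1)(5−4)(5−3)(5−8) = 4·1·2·(−3) = −24 ≡ 9, so v_5 = 9^{−1} = 5 (mod 11).
  v = [4, 1, 6, 6, 5].
Step 2: syndromes of r = [0, 10, 3, 5, 0] (all sums mod 11).
  S_0 = Σ v_i r_i = 4·0 + 1·10 + 6·3 + 6·5 + 5·0 = 58 ≡ 3.
  S_1 = Σ v_i α_i r_i = 4·1·0 + 1·4·10 + 6·3·3 + 6·8·5 + 5·5·0 = 334 ≡ 4.
  α_i^2 mod 11 = [1, 5, 9, 9, 3].
  S_2 = Σ v_i α_i^2 r_i = 4·1·0 + 1·5·10 + 6·9·3 + 6·9·5 + 5·3·0 = 482 ≡ 9.
  S = (3, 4, 9) ≠ 0, so r is not a codeword (an error is present).
Step 3: locate the error. For a single error e at position i, S_ℓ = v_i·e·α_i^ℓ, so α_err = S_1/S_0.
  S_0^{−1} = 3^{−1} = 4 (mod 11), so α_err = 4·4 = 16 ≡ 5 = α_5. Error position i = 5.
  Consistency check: S_2/S_1 = 9·3 = 27 ≡ 5 = α_err ✓ (single-error assumption holds).
Step 4: error magnitude e = S_0/v_5 = S_0·∏_{j≠5}(α_5 − α_j) = 3·9 = 27 ≡ 5 (mod 11).
Step 5: correct position 5: c_5 = r_5 − e = 0 − 5 ≡ 6 (mod 11). Hence c = [0, 10, 3, 5, 6].
  Check: interpolating c through the α_i gives m(x) = 4 + 7·x (degree < 2) with m(α_i) = c_i for every i, so c is indeed a codeword.


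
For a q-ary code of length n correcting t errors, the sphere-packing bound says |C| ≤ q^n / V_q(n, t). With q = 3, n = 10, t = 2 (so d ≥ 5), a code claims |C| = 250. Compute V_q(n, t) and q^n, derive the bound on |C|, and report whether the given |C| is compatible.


V_q(n, t) = 201, q^n = 59049, Hamming bound = 293, |C| = 250 ≤ bound (satisfied).

Step 1: Compute V_q(n, t) = Σ_{j=0}^2 C(n, j) (q−1)^j.
  j = 0: C(10,0)·(2)^0 = 1·1 = 1.
  j = 1: C(10,1)·(2)^1 = 10·2 = 20.
  j = 2: C(10,2)·(2)^2 = 45·4 = 180.
  V_q(n, t) = 1 + 20 + 180 = 201.
Step 2: q^n = 3^10 = 59049.
Step 3: Hamming bound ⌊q^n / V_q(n,t)⌋ = ⌊59049/201⌋ = 293.
Step 4: Compare |C| = 250 to 293: satisfied.
The claimed |C| lies below the Hamming bound.


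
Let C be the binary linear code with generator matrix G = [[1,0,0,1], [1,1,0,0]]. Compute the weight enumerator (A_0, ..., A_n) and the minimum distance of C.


Weight distribution: A_0 = 1, A_2 = 3. Minimum distance d = 2.

Enumerate all 2^2 = 4 messages m ∈ F_2^2.
For each, compute codeword c = mG in F_2^4, then tally its weight.
  m = 00 → c = 0000, weight = 0.
  m = 10 → c = 1001, weight = 2.
  m = 01 → c = 1100, weight = 2.
  m = 11 → c = 0101, weight = 2.
Tally weights:
  weight 0: 1 codewords.
  weight 2: 3 codewords.
Minimum distance d = smallest w > 0 with A_w > 0 = 2.
Sanity: Σ A_w = 4 = 2^2 = 4 ✓.


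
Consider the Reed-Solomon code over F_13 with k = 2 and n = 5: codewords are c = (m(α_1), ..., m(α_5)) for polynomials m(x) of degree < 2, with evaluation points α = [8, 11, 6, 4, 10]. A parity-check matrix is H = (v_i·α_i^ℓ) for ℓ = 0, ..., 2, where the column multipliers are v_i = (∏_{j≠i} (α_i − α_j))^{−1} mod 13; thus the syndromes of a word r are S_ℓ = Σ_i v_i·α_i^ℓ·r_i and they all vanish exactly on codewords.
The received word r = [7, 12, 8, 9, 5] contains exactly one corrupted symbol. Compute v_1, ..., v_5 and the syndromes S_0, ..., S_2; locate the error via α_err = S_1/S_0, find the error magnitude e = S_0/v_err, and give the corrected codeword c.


S = (3, 4, 1), error at position 5, error magnitude e = 12, c = [7, 12, 8, 9, 6].

Step 1: column multipliers v_i = (∏_{j≠i}(α_i − α_j))^{−1} mod 13.
  i = 1 (α = 8): (8−11)(8−6)(8−4)(8−10) = (−3)·2·4·(−2) = 48 ≡ 9, so v_1 = 9^{−1} = 3 (mod 13).
  i = 2 (α = 11): (11−8)(11−6)(11−4)(11−10) = 3·5·7·1 = 105 ≡ 1, so v_2 = 1^{−1} = 1 (mod 13).
  i = 3 (α = 6): (6−8)(6−11)(6−4)(6−10) = (−2)·(−5)·2·(−4) = −80 ≡ 11, so v_3 = 11^{−1} = 6 (mod 13).
  i = 4 (α = 4): (4−8)(4−11)(4−6)(4−10) = (−4)·(−7)·(−2)·(−6) = 336 ≡ 11, so v_4 = 11^{−1} = 6 (mod 13).
  i = 5 (α = 10): (10−8)(10−11)(10−6)(10−4) = 2·(−1)·4·6 = −48 ≡ 4, so v_5 = 4^{−1} = 10 (mod 13).
  v = [3, 1, 6, 6, 10].
Step 2: syndromes of r = [7, 12, 8, 9, 5] (all sums mod 13).
  S_0 = Σ v_i r_i = 3·7 + 1·12 + 6·8 + 6·9 + 10·5 = 185 ≡ 3.
  S_1 = Σ v_i α_i r_i = 3·8·7 + 1·11·12 + 6·6·8 + 6·4·9 + 10·10·5 = 1304 ≡ 4.
  α_i^2 mod 13 = [12, 4, 10, 3, 9].
  S_2 = Σ v_i α_i^2 r_i = 3·12·7 + 1·4·12 + 6·10·8 + 6·3·9 + 10·9·5 = 1392 ≡ 1.
  S = (3, 4, 1) ≠ 0, so r is not a codeword (an error is present).
Step 3: locate the error. For a single error e at position i, S_ℓ = v_i·e·α_i^ℓ, so α_err = S_1/S_0.
  S_0^{−1} = 3^{−1} = 9 (mod 13), so α_err = 4·9 = 36 ≡ 10 = α_5. Error position i = 5.
  Consistency check: S_2/S_1 = 1·10 = 10 ≡ 10 = α_err ✓ (single-error assumption holds).
Step 4: error magnitude e = S_0/v_5 = S_0·∏_{j≠5}(α_5 − α_j) = 3·4 = 12 ≡ 12 (mod 13).
Step 5: correct position 5: c_5 = r_5 − e = 5 − 12 ≡ 6 (mod 13). Hence c = [7, 12, 8, 9, 6].
  Check: interpolating c through the α_i gives m(x) = 11 + 6·x (degree < 2) with m(α_i) = c_i for every i, so c is indeed a codeword.


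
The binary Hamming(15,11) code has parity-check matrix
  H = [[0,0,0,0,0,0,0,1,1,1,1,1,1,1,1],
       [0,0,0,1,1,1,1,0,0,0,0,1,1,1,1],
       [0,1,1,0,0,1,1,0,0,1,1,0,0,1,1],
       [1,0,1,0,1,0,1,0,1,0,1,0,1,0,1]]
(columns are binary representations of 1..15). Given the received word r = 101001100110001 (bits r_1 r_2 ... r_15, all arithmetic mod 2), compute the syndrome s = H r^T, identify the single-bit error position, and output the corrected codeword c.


s = (1, 1, 0, 1)^T, error position = 13, corrected codeword c = 101001100110101

Compute s = H r^T mod 2 one row at a time:
  s_1 = 0 + 0 + 1 + 1 + 0 + 0 + 0 + 1 = 3 ≡ 1 (mod 2).
  s_2 = 0 + 0 + 1 + 1 + 0 + 0 + 0 + 1 = 3 ≡ 1 (mod 2).
  s_3 = 0 + 1 + 1 + 1 + 1 + 1 + 0 + 1 = 6 ≡ 0 (mod 2).
  s_4 = 1 + 1 + 0 + 1 + 0 + 1 + 0 + 1 = 5 ≡ 1 (mod 2).
s = (1, 1, 0, 1)^T — this equals column 13 of H (binary 1101), so error is at position 13.
Correct: flip bit 13 of r = 101001100110001 to get c = 101001100110101.


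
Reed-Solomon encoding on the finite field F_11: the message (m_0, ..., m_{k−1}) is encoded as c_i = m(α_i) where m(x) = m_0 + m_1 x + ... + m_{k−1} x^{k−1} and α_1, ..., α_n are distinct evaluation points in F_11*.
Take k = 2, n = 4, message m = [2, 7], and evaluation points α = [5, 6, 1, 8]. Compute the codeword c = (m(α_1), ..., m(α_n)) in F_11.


c = [4, 0, 9, 3]

Message polynomial: m(x) = 2 + 7·x (mod 11).
For each evaluation point α_i, compute m(α_i) mod 11:
  α_1 = 5: Horner steps 7 → 4, so m(5) = 4.
  α_2 = 6: Horner steps 7 → 0, so m(6) = 0.
  α_3 = 1: Horner steps 7 → 9, so m(1) = 9.
  α_4 = 8: Horner steps 7 → 3, so m(8) = 3.
Codeword c = [4, 0, 9, 3] ∈ F_11^4.


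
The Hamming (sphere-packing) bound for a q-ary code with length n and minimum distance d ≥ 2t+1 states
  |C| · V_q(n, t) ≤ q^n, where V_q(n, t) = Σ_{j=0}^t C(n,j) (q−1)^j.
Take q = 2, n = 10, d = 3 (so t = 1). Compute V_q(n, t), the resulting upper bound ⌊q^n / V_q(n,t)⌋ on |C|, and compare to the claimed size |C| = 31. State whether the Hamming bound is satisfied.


V_q(n, t) = 11, q^n = 1024, Hamming bound = 93, |C| = 31 ≤ bound (satisfied).

Step 1: Compute V_q(n, t) = Σ_{j=0}^1 C(n, j) (q−1)^j.
  j = 0: C(10,0)·(1)^0 = 1·1 = 1.
  j = 1: C(10,1)·(1)^1 = 10·1 = 10.
  V_q(n, t) = 1 + 10 = 11.
Step 2: q^n = 2^10 = 1024.
Step 3: Hamming bound ⌊q^n / V_q(n,t)⌋ = ⌊1024/11⌋ = 93.
Step 4: Compare |C| = 31 to 93: satisfied.
The claimed |C| lies below the Hamming bound.


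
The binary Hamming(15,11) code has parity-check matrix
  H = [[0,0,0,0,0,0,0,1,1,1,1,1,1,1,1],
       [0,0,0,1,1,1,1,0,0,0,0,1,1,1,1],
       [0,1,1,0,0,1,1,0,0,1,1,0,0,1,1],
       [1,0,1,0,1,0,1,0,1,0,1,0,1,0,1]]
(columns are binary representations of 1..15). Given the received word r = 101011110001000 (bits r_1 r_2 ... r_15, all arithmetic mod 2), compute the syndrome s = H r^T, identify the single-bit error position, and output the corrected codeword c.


s = (0, 0, 1, 0)^T, error position = 2, corrected codeword c = 111011110001000

Compute s = H r^T mod 2 one row at a time:
  s_1 = 1 + 0 + 0 + 0 + 1 + 0 + 0 + 0 = 2 ≡ 0 (mod 2).
  s_2 = 0 + 1 + 1 + 1 + 1 + 0 + 0 + 0 = 4 ≡ 0 (mod 2).
  s_3 = 0 + 1 + 1 + 1 + 0 + 0 + 0 + 0 = 3 ≡ 1 (mod 2).
  s_4 = 1 + 1 + 1 + 1 + 0 + 0 + 0 + 0 = 4 ≡ 0 (mod 2).
s = (0, 0, 1, 0)^T — this equals column 2 of H (binary 0010), so error is at position 2.
Correct: flip bit 2 of r = 101011110001000 to get c = 111011110001000.


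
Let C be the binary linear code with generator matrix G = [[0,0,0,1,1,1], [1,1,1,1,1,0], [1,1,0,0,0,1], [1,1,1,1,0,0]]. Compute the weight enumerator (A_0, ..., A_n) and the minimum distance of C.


Weight distribution: A_0 = 1, A_1 = 2, A_2 = 2, A_3 = 4, A_4 = 5, A_5 = 2. Minimum distance d = 1.

Enumerate all 2^4 = 16 messages m ∈ F_2^4.
For each, compute codeword c = mG in F_2^6, then tally its weight.
  m = 0000 → c = 000000, weight = 0.
  m = 1000 → c = 000111, weight = 3.
  m = 0100 → c = 111110, weight = 5.
  m = 1100 → c = 111001, weight = 4.
  m = 0010 → c = 110001, weight = 3.
  m = 1010 → c = 110110, weight = 4.
  m = 0110 → c = 001111, weight = 4.
  m = 1110 → c = 001000, weight = 1.
  m = 0001 → c = 111100, weight = 4.
  m = 1001 → c = 111011, weight = 5.
  m = 0101 → c = 000010, weight = 1.
  m = 1101 → c = 000101, weight = 2.
  m = 0011 → c = 001101, weight = 3.
  m = 1011 → c = 001010, weight = 2.
  m = 0111 → c = 110011, weight = 4.
  m = 1111 → c = 110100, weight = 3.
Tally weights:
  weight 0: 1 codewords.
  weight 1: 2 codewords.
  weight 2: 2 codewords.
  weight 3: 4 codewords.
  weight 4: 5 codewords.
  weight 5: 2 codewords.
Minimum distance d = smallest w > 0 with A_w > 0 = 1.
Sanity: Σ A_w = 16 = 2^4 = 16 ✓.


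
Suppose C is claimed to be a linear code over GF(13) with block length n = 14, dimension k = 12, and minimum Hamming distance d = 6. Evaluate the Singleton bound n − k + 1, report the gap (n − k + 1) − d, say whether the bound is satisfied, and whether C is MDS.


Singleton RHS = n − k + 1 = 3, slack = -3, bound violated (no such code; not MDS).

Singleton bound: d ≤ n − k + 1.
Here n = 14, k = 12, so n − k + 1 = 3.
Given d = 6, check d ≤ 3: NO.
Slack = (n − k + 1) − d = -3.
The slack is negative: d = 6 exceeds n − k + 1 = 3 by 3, so the Singleton bound is violated and no linear [14, 12, 6]_13 code can exist. In particular it is not MDS (MDS requires d = n − k + 1 exactly).
Description: the claimed parameters are [14, 12, 6]_13; such a code would be impossible (violates the Singleton bound).


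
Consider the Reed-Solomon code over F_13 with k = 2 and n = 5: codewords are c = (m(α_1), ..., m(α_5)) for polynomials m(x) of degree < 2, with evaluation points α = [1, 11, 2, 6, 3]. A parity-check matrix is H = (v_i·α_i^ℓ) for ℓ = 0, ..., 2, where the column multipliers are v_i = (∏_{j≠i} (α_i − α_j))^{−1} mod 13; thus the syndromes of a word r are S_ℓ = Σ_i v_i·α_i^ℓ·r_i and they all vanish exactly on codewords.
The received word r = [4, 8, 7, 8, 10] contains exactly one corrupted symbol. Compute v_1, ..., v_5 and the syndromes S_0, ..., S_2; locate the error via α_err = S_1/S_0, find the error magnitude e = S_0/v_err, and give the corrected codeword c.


S = (11, 1, 6), error at position 4, error magnitude e = 2, c = [4, 8, 7, 6, 10].

Step 1: column multipliers v_i = (∏_{j≠i}(α_i − α_j))^{−1} mod 13.
  i = 1 (α = 1): (1−11)(1−2)(1−6)(1−3) = (−10)·(−1)·(−5)·(−2) = 100 ≡ 9, so v_1 = 9^{−1} = 3 (mod 13).
  i = 2 (α = 11): (11−1)(11−2)(11−6)(11−3) = 10·9·5·8 = 3600 ≡ 12, so v_2 = 12^{−1} = 12 (mod 13).
  i = 3 (α = 2): (2−1)(2−11)(2−6)(2−3) = 1·(−9)·(−4)·(−1) = −36 ≡ 3, so v_3 = 3^{−1} = 9 (mod 13).
  i = 4 (α = 6): (6−1)(6−11)(6−2)(6−3) = 5·(−5)·4·3 = −300 ≡ 12, so v_4 = 12^{−1} = 12 (mod 13).
  i = 5 (α = 3): (3−1)(3−11)(3−2)(3−6) = 2·(−8)·1·(−3) = 48 ≡ 9, so v_5 = 9^{−1} = 3 (mod 13).
  v = [3, 12, 9, 12, 3].
Step 2: syndromes of r = [4, 8, 7, 8, 10] (all sums mod 13).
  S_0 = Σ v_i r_i = 3·4 + 12·8 + 9·7 + 12·8 + 3·10 = 297 ≡ 11.
  S_1 = Σ v_i α_i r_i = 3·1·4 + 12·11·8 + 9·2·7 + 12·6·8 + 3·3·10 = 1860 ≡ 1.
  α_i^2 mod 13 = [1, 4, 4, 10, 9].
  S_2 = Σ v_i α_i^2 r_i = 3·1·4 + 12·4·8 + 9·4·7 + 12·10·8 + 3·9·10 = 1878 ≡ 6.
  S = (11, 1, 6) ≠ 0, so r is not a codeword (an error is present).
Step 3: locate the error. For a single error e at position i, S_ℓ = v_i·e·α_i^ℓ, so α_err = S_1/S_0.
  S_0^{−1} = 11^{−1} = 6 (mod 13), so α_err = 1·6 = 6 ≡ 6 = α_4. Error position i = 4.
  Consistency check: S_2/S_1 = 6·1 = 6 ≡ 6 = α_err ✓ (single-error assumption holds).
Step 4: error magnitude e = S_0/v_4 = S_0·∏_{j≠4}(α_4 − α_j) = 11·12 = 132 ≡ 2 (mod 13).
Step 5: correct position 4: c_4 = r_4 − e = 8 − 2 ≡ 6 (mod 13). Hence c = [4, 8, 7, 6, 10].
  Check: interpolating c through the α_i gives m(x) = 1 + 3·x (degree < 2) with m(α_i) = c_i for every i, so c is indeed a codeword.


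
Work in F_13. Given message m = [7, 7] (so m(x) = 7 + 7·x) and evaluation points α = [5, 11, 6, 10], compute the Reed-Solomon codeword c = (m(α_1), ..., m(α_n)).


c = [3, 6, 10, 12]

Message polynomial: m(x) = 7 + 7·x (mod 13).
For each evaluation point α_i, compute m(α_i) mod 13:
  α_1 = 5: Horner steps 7 → 3, so m(5) = 3.
  α_2 = 11: Horner steps 7 → 6, so m(11) = 6.
  α_3 = 6: Horner steps 7 → 10, so m(6) = 10.
  α_4 = 10: Horner steps 7 → 12, so m(10) = 12.
Codeword c = [3, 6, 10, 12] ∈ F_13^4.


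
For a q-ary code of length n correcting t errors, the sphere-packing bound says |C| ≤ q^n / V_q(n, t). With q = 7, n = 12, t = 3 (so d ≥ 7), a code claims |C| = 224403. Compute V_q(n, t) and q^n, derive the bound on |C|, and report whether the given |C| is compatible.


V_q(n, t) = 49969, q^n = 13841287201, Hamming bound = 276997, |C| = 224403 ≤ bound (satisfied).

Step 1: Compute V_q(n, t) = Σ_{j=0}^3 C(n, j) (q−1)^j.
  j = 0: C(12,0)·(6)^0 = 1·1 = 1.
  j = 1: C(12,1)·(6)^1 = 12·6 = 72.
  j = 2: C(12,2)·(6)^2 = 66·36 = 2376.
  j = 3: C(12,3)·(6)^3 = 220·216 = 47520.
  V_q(n, t) = 1 + 72 + 2376 + 47520 = 49969.
Step 2: q^n = 7^12 = 13841287201.
Step 3: Hamming bound ⌊q^n / V_q(n,t)⌋ = ⌊13841287201/49969⌋ = 276997.
Step 4: Compare |C| = 224403 to 276997: satisfied.
The claimed |C| lies below the Hamming bound.


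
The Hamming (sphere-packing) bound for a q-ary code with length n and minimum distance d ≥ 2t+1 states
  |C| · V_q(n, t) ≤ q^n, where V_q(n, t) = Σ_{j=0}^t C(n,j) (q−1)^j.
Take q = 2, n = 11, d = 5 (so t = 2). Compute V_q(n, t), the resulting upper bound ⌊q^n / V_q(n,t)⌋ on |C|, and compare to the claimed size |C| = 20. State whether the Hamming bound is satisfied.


V_q(n, t) = 67, q^n = 2048, Hamming bound = 30, |C| = 20 ≤ bound (satisfied).

Step 1: Compute V_q(n, t) = Σ_{j=0}^2 C(n, j) (q−1)^j.
  j = 0: C(11,0)·(1)^0 = 1·1 = 1.
  j = 1: C(11,1)·(1)^1 = 11·1 = 11.
  j = 2: C(11,2)·(1)^2 = 55·1 = 55.
  V_q(n, t) = 1 + 11 + 55 = 67.
Step 2: q^n = 2^11 = 2048.
Step 3: Hamming bound ⌊q^n / V_q(n,t)⌋ = ⌊2048/67⌋ = 30.
Step 4: Compare |C| = 20 to 30: satisfied.
The claimed |C| lies below the Hamming bound.


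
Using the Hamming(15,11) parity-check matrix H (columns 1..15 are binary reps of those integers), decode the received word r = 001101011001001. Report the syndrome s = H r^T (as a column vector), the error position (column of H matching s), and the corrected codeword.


s = (0, 0, 1, 1)^T, error position = 3, corrected codeword c = 000101011001001

Compute s = H r^T mod 2 one row at a time:
  s_1 = 1 + 1 + 0 + 0 + 1 + 0 + 0 + 1 = 4 ≡ 0 (mod 2).
  s_2 = 1 + 0 + 1 + 0 + 1 + 0 + 0 + 1 = 4 ≡ 0 (mod 2).
  s_3 = 0 + 1 + 1 + 0 + 0 + 0 + 0 + 1 = 3 ≡ 1 (mod 2).
  s_4 = 0 + 1 + 0 + 0 + 1 + 0 + 0 + 1 = 3 ≡ 1 (mod 2).
s = (0, 0, 1, 1)^T — this equals column 3 of H (binary 0011), so error is at position 3.
Correct: flip bit 3 of r = 001101011001001 to get c = 000101011001001.


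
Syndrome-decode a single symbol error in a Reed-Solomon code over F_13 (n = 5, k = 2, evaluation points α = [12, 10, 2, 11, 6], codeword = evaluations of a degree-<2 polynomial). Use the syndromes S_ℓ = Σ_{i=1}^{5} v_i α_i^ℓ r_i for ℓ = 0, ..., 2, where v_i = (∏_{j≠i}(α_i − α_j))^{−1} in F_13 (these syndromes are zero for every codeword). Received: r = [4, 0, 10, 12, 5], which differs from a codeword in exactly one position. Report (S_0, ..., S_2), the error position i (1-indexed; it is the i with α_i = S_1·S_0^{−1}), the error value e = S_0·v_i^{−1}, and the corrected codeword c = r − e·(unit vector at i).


S = (7, 12, 2), error at position 4, error magnitude e = 10, c = [4, 0, 10, 2, 5].

Step 1: column multipliers v_i = (∏_{j≠i}(α_i − α_j))^{−1} mod 13.
  i = 1 (α = 12): (12−10)(12−2)(12−11)(12−6) = 2·10·1·6 = 120 ≡ 3, so v_1 = 3^{−1} = 9 (mod 13).
  i = 2 (α = 10): (10−12)(10−2)(10−11)(10−6) = (−2)·8·(−1)·4 = 64 ≡ 12, so v_2 = 12^{−1} = 12 (mod 13).
  i = 3 (α = 2): (2−12)(2−10)(2−11)(2−6) = (−10)·(−8)·(−9)·(−4) = 2880 ≡ 7, so v_3 = 7^{−1} = 2 (mod 13).
  i = 4 (α = 11): (11−12)(11−10)(11−2)(11−6) = (−1)·1·9·5 = −45 ≡ 7, so v_4 = 7^{−1} = 2 (mod 13).
  i = 5 (α = 6): (6−12)(6−10)(6−2)(6−11) = (−6)·(−4)·4·(−5) = −480 ≡ 1, so v_5 = 1^{−1} = 1 (mod 13).
  v = [9, 12, 2, 2, 1].
Step 2: syndromes of r = [4, 0, 10, 12, 5] (all sums mod 13).
  S_0 = Σ v_i r_i = 9·4 + 12·0 + 2·10 + 2·12 + 1·5 = 85 ≡ 7.
  S_1 = Σ v_i α_i r_i = 9·12·4 + 12·10·0 + 2·2·10 + 2·11·12 + 1·6·5 = 766 ≡ 12.
  α_i^2 mod 13 = [1, 9, 4, 4, 10].
  S_2 = Σ v_i α_i^2 r_i = 9·1·4 + 12·9·0 + 2·4·10 + 2·4·12 + 1·10·5 = 262 ≡ 2.
  S = (7, 12, 2) ≠ 0, so r is not a codeword (an error is present).
Step 3: locate the error. For a single error e at position i, S_ℓ = v_i·e·α_i^ℓ, so α_err = S_1/S_0.
  S_0^{−1} = 7^{−1} = 2 (mod 13), so α_err = 12·2 = 24 ≡ 11 = α_4. Error position i = 4.
  Consistency check: S_2/S_1 = 2·12 = 24 ≡ 11 = α_err ✓ (single-error assumption holds).
Step 4: error magnitude e = S_0/v_4 = S_0·∏_{j≠4}(α_4 − α_j) = 7·7 = 49 ≡ 10 (mod 13).
Step 5: correct position 4: c_4 = r_4 − e = 12 − 10 ≡ 2 (mod 13). Hence c = [4, 0, 10, 2, 5].
  Check: interpolating c through the α_i gives m(x) = 6 + 2·x (degree < 2) with m(α_i) = c_i for every i, so c is indeed a codeword.


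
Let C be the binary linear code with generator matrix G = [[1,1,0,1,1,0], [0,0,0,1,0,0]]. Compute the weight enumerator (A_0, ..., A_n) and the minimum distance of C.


Weight distribution: A_0 = 1, A_1 = 1, A_3 = 1, A_4 = 1. Minimum distance d = 1.

Enumerate all 2^2 = 4 messages m ∈ F_2^2.
For each, compute codeword c = mG in F_2^6, then tally its weight.
  m = 00 → c = 000000, weight = 0.
  m = 10 → c = 110110, weight = 4.
  m = 01 → c = 000100, weight = 1.
  m = 11 → c = 110010, weight = 3.
Tally weights:
  weight 0: 1 codewords.
  weight 1: 1 codewords.
  weight 3: 1 codewords.
  weight 4: 1 codewords.
Minimum distance d = smallest w > 0 with A_w > 0 = 1.
Sanity: Σ A_w = 4 = 2^2 = 4 ✓.


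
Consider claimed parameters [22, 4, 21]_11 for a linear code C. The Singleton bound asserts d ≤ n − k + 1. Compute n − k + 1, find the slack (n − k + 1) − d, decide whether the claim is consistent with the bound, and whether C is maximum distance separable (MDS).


Singleton RHS = n − k + 1 = 19, slack = -2, bound violated (no such code; not MDS).

Singleton bound: d ≤ n − k + 1.
Here n = 22, k = 4, so n − k + 1 = 19.
Given d = 21, check d ≤ 19: NO.
Slack = (n − k + 1) − d = -2.
The slack is negative: d = 21 exceeds n − k + 1 = 19 by 2, so the Singleton bound is violated and no linear [22, 4, 21]_11 code can exist. In particular it is not MDS (MDS requires d = n − k + 1 exactly).
Description: the claimed parameters are [22, 4, 21]_11; such a code would be impossible (violates the Singleton bound).


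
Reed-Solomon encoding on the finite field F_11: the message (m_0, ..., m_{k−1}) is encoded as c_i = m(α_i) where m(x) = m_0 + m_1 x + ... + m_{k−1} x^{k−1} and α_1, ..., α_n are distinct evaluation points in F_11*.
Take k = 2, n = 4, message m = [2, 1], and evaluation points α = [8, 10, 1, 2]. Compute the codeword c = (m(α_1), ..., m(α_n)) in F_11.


c = [10, 1, 3, 4]

Message polynomial: m(x) = 2 + 1·x (mod 11).
For each evaluation point α_i, compute m(α_i) mod 11:
  α_1 = 8: Horner steps 1 → 10, so m(8) = 10.
  α_2 = 10: Horner steps 1 → 1, so m(10) = 1.
  α_3 = 1: Horner steps 1 → 3, so m(1) = 3.
  α_4 = 2: Horner steps 1 → 4, so m(2) = 4.
Codeword c = [10, 1, 3, 4] ∈ F_11^4.


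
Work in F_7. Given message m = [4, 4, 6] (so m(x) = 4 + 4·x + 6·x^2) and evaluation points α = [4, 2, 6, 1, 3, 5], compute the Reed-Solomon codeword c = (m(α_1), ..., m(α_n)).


c = [4, 1, 6, 0, 0, 6]

Message polynomial: m(x) = 4 + 4·x + 6·x^2 (mod 7).
For each evaluation point α_i, compute m(α_i) mod 7:
  α_1 = 4: Horner steps 6 → 0 → 4, so m(4) = 4.
  α_2 = 2: Horner steps 6 → 2 → 1, so m(2) = 1.
  α_3 = 6: Horner steps 6 → 5 → 6, so m(6) = 6.
  α_4 = 1: Horner steps 6 → 3 → 0, so m(1) = 0.
  α_5 = 3: Horner steps 6 → 1 → 0, so m(3) = 0.
  α_6 = 5: Horner steps 6 → 6 → 6, so m(5) = 6.
Codeword c = [4, 1, 6, 0, 0, 6] ∈ F_7^6.


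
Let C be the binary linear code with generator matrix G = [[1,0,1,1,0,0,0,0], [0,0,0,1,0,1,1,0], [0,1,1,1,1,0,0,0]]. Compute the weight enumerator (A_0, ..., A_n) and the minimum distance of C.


Weight distribution: A_0 = 1, A_3 = 3, A_4 = 2, A_5 = 1, A_6 = 1. Minimum distance d = 3.

Enumerate all 2^3 = 8 messages m ∈ F_2^3.
For each, compute codeword c = mG in F_2^8, then tally its weight.
  m = 000 → c = 00000000, weight = 0.
  m = 100 → c = 10110000, weight = 3.
  m = 010 → c = 00010110, weight = 3.
  m = 110 → c = 10100110, weight = 4.
  m = 001 → c = 01111000, weight = 4.
  m = 101 → c = 11001000, weight = 3.
  m = 011 → c = 01101110, weight = 5.
  m = 111 → c = 11011110, weight = 6.
Tally weights:
  weight 0: 1 codewords.
  weight 3: 3 codewords.
  weight 4: 2 codewords.
  weight 5: 1 codewords.
  weight 6: 1 codewords.
Minimum distance d = smallest w > 0 with A_w > 0 = 3.
Sanity: Σ A_w = 8 = 2^3 = 8 ✓.


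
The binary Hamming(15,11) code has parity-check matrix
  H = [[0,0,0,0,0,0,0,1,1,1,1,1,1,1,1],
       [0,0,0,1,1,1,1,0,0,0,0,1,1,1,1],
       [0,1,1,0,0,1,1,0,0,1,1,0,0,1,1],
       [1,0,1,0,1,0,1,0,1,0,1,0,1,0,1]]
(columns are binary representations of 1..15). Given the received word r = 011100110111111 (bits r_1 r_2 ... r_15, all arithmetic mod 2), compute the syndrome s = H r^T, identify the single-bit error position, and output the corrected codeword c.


s = (1, 0, 1, 1)^T, error position = 11, corrected codeword c = 011100110101111

Compute s = H r^T mod 2 one row at a time:
  s_1 = 1 + 0 + 1 + 1 + 1 + 1 + 1 + 1 = 7 ≡ 1 (mod 2).
  s_2 = 1 + 0 + 0 + 1 + 1 + 1 + 1 + 1 = 6 ≡ 0 (mod 2).
  s_3 = 1 + 1 + 0 + 1 + 1 + 1 + 1 + 1 = 7 ≡ 1 (mod 2).
  s_4 = 0 + 1 + 0 + 1 + 0 + 1 + 1 + 1 = 5 ≡ 1 (mod 2).
s = (1, 0, 1, 1)^T — this equals column 11 of H (binary 1011), so error is at position 11.
Correct: flip bit 11 of r = 011100110111111 to get c = 011100110101111.


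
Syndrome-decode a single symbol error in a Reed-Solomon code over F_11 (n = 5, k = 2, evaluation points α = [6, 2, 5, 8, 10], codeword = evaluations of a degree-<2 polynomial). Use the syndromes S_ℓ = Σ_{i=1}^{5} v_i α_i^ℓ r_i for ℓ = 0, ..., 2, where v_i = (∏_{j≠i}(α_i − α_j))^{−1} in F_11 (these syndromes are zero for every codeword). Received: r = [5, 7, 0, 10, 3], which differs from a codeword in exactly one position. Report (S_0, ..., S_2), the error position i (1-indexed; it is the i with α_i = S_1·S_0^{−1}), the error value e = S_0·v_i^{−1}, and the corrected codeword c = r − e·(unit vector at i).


S = (10, 3, 2), error at position 4, error magnitude e = 6, c = [5, 7, 0, 4, 3].

Step 1: column multipliers v_i = (∏_{j≠i}(α_i − α_j))^{−1} mod 11.
  i = 1 (α = 6): (6−2)(6−5)(6−8)(6−10) = 4·1·(−2)·(−4) = 32 ≡ 10, so v_1 = 10^{−1} = 10 (mod 11).
  i = 2 (α = 2): (2−6)(2−5)(2−8)(2−10) = (−4)·(−3)·(−6)·(−8) = 576 ≡ 4, so v_2 = 4^{−1} = 3 (mod 11).
  i = 3 (α = 5): (5−6)(5−2)(5−8)(5−10) = (−1)·3·(−3)·(−5) = −45 ≡ 10, so v_3 = 10^{−1} = 10 (mod 11).
  i = 4 (α = 8): (8−6)(8−2)(8−5)(8−10) = 2·6·3·(−2) = −72 ≡ 5, so v_4 = 5^{−1} = 9 (mod 11).
  i = 5 (α = 10): (10−6)(10−2)(10−5)(10−8) = 4·8·5·2 = 320 ≡ 1, so v_5 = 1^{−1} = 1 (mod 11).
  v = [10, 3, 10, 9, 1].
Step 2: syndromes of r = [5, 7, 0, 10, 3] (all sums mod 11).
  S_0 = Σ v_i r_i = 10·5 + 3·7 + 10·0 + 9·10 + 1·3 = 164 ≡ 10.
  S_1 = Σ v_i α_i r_i = 10·6·5 + 3·2·7 + 10·5·0 + 9·8·10 + 1·10·3 = 1092 ≡ 3.
  α_i^2 mod 11 = [3, 4, 3, 9, 1].
  S_2 = Σ v_i α_i^2 r_i = 10·3·5 + 3·4·7 + 10·3·0 + 9·9·10 + 1·1·3 = 1047 ≡ 2.
  S = (10, 3, 2) ≠ 0, so r is not a codeword (an error is present).
Step 3: locate the error. For a single error e at position i, S_ℓ = v_i·e·α_i^ℓ, so α_err = S_1/S_0.
  S_0^{−1} = 10^{−1} = 10 (mod 11), so α_err = 3·10 = 30 ≡ 8 = α_4. Error position i = 4.
  Consistency check: S_2/S_1 = 2·4 = 8 ≡ 8 = α_err ✓ (single-error assumption holds).
Step 4: error magnitude e = S_0/v_4 = S_0·∏_{j≠4}(α_4 − α_j) = 10·5 = 50 ≡ 6 (mod 11).
Step 5: correct position 4: c_4 = r_4 − e = 10 − 6 ≡ 4 (mod 11). Hence c = [5, 7, 0, 4, 3].
  Check: interpolating c through the α_i gives m(x) = 8 + 5·x (degree < 2) with m(α_i) = c_i for every i, so c is indeed a codeword.


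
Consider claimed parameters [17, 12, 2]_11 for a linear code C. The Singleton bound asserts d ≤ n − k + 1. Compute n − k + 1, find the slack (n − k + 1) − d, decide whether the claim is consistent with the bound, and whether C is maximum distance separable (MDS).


Singleton RHS = n − k + 1 = 6, slack = 4, bound satisfied, not MDS.

Singleton bound: d ≤ n − k + 1.
Here n = 17, k = 12, so n − k + 1 = 6.
Given d = 2, check d ≤ 6: YES.
Slack = (n − k + 1) − d = 4.
The code is NOT MDS (slack = 4 > 0).
Description: the claimed parameters are [17, 12, 2]_11; such a code would be non-MDS.
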